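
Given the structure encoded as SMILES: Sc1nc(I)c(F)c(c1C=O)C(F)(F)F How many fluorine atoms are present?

4

Scan the SMILES for F atoms (remember two-letter symbols like Cl and Br are single atoms).
Fluorine count: 4.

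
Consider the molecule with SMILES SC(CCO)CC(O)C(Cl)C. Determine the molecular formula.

Walk through each heavy atom and fill implicit hydrogens from standard valence (C 4, N 3, O 2, S 2, halogen 1):
  atom 1: S, bond orders sum to 1 (valence 2) → 1 H
  atom 2: C, bond orders sum to 3 (valence 4) → 1 H
  atom 3: C, bond orders sum to 2 (valence 4) → 2 H
  atom 4: C, bond orders sum to 2 (valence 4) → 2 H
  atom 5: O, bond orders sum to 1 (valence 2) → 1 H
  atom 6: C, bond orders sum to 2 (valence 4) → 2 H
  atom 7: C, bond orders sum to 3 (valence 4) → 1 H
  atom 8: O, bond orders sum to 1 (valence 2) → 1 H
  atom 9: C, bond orders sum to 3 (valence 4) → 1 H
  atom 10: Cl (halogen, monovalent) → 0 H
  atom 11: C, bond orders sum to 1 (valence 4) → 3 H
Totals → C:7, H:15, Cl:1, O:2, S:1.

C7H15ClO2S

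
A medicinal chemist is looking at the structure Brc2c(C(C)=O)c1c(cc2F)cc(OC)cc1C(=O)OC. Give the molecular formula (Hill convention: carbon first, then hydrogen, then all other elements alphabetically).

Walk through each heavy atom and fill implicit hydrogens from standard valence (C 4, N 3, O 2, S 2, halogen 1); for lowercase aromatic atoms, an aromatic c carries 1 H when it has two neighbours and 0 H with three, and aromatic n carries 0 H:
  atom 1: Br (halogen, monovalent) → 0 H
  atom 2: aromatic c, 3 neighbours → 0 H
  atom 3: aromatic c, 3 neighbours → 0 H
  atom 4: C, bond orders sum to 4 (valence 4) → 0 H
  atom 5: C, bond orders sum to 1 (valence 4) → 3 H
  atom 6: O, bond orders sum to 2 (valence 2) → 0 H
  atom 7: aromatic c, 3 neighbours → 0 H
  atom 8: aromatic c, 3 neighbours → 0 H
  atom 9: aromatic c, 2 neighbours → 1 H
  atom 10: aromatic c, 3 neighbours → 0 H
  atom 11: F (halogen, monovalent) → 0 H
  atom 12: aromatic c, 2 neighbours → 1 H
  atom 13: aromatic c, 3 neighbours → 0 H
  atom 14: O, bond orders sum to 2 (valence 2) → 0 H
  atom 15: C, bond orders sum to 1 (valence 4) → 3 H
  atom 16: aromatic c, 2 neighbours → 1 H
  atom 17: aromatic c, 3 neighbours → 0 H
  atom 18: C, bond orders sum to 4 (valence 4) → 0 H
  atom 19: O, bond orders sum to 2 (valence 2) → 0 H
  atom 20: O, bond orders sum to 2 (valence 2) → 0 H
  atom 21: C, bond orders sum to 1 (valence 4) → 3 H
Totals → C:15, H:12, Br:1, F:1, O:4.
In Hill order: C15H12BrFO4.

C15H12BrFO4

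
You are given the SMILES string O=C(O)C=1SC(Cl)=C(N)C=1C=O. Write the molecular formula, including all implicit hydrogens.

Walk through each heavy atom and fill implicit hydrogens from standard valence (C 4, N 3, O 2, S 2, halogen 1):
  atom 1: O, bond orders sum to 2 (valence 2) → 0 H
  atom 2: C, bond orders sum to 4 (valence 4) → 0 H
  atom 3: O, bond orders sum to 1 (valence 2) → 1 H
  atom 4: C, bond orders sum to 4 (valence 4) → 0 H
  atom 5: S, bond orders sum to 2 (valence 2) → 0 H
  atom 6: C, bond orders sum to 4 (valence 4) → 0 H
  atom 7: Cl (halogen, monovalent) → 0 H
  atom 8: C, bond orders sum to 4 (valence 4) → 0 H
  atom 9: N, bond orders sum to 1 (valence 3) → 2 H
  atom 10: C, bond orders sum to 4 (valence 4) → 0 H
  atom 11: C, bond orders sum to 3 (valence 4) → 1 H
  atom 12: O, bond orders sum to 2 (valence 2) → 0 H
Totals → C:6, H:4, Cl:1, N:1, O:3, S:1.
In Hill order: C6H4ClNO3S.

C6H4ClNO3S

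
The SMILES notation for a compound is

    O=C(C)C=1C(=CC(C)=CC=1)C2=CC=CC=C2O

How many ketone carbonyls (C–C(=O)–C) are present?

The ketone motif appears at heavy-atom position 2 in the SMILES.
Other groups present: 1 hydroxyl.
Ketone count: 1.

1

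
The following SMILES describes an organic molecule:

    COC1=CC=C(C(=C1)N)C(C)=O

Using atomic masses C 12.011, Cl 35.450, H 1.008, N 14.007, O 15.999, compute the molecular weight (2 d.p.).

165.19 g/mol

First, the molecular formula is C9H11NO2 (counting implicit H from valence).
  C: 9 × 12.011 = 108.099
  H: 11 × 1.008 = 11.088
  N: 1 × 14.007 = 14.007
  O: 2 × 15.999 = 31.998
Sum: 9×12.011 + 11×1.008 + 1×14.007 + 2×15.999 = 165.192 → 165.19 g/mol.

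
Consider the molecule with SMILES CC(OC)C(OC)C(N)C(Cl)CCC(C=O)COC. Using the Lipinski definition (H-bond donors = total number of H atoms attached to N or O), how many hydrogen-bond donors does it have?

Donors: find every N or O and count the H atoms it carries.
  atom 3 (O): bond orders sum to 2 → 0 H
  atom 6 (O): bond orders sum to 2 → 0 H
  atom 9 (N): bond orders sum to 1 → 2 H
  atom 16 (O): bond orders sum to 2 → 0 H
  atom 18 (O): bond orders sum to 2 → 0 H
Lipinski HBD = 2.

2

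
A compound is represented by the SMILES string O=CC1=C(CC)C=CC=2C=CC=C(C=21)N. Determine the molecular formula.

Walk through each heavy atom and fill implicit hydrogens from standard valence (C 4, N 3, O 2, S 2, halogen 1):
  atom 1: O, bond orders sum to 2 (valence 2) → 0 H
  atom 2: C, bond orders sum to 3 (valence 4) → 1 H
  atom 3: C, bond orders sum to 4 (valence 4) → 0 H
  atom 4: C, bond orders sum to 4 (valence 4) → 0 H
  atom 5: C, bond orders sum to 2 (valence 4) → 2 H
  atom 6: C, bond orders sum to 1 (valence 4) → 3 H
  atom 7: C, bond orders sum to 3 (valence 4) → 1 H
  atom 8: C, bond orders sum to 3 (valence 4) → 1 H
  atom 9: C, bond orders sum to 4 (valence 4) → 0 H
  atom 10: C, bond orders sum to 3 (valence 4) → 1 H
  atom 11: C, bond orders sum to 3 (valence 4) → 1 H
  atom 12: C, bond orders sum to 3 (valence 4) → 1 H
  atom 13: C, bond orders sum to 4 (valence 4) → 0 H
  atom 14: C, bond orders sum to 4 (valence 4) → 0 H
  atom 15: N, bond orders sum to 1 (valence 3) → 2 H
Totals → C:13, H:13, N:1, O:1.
In Hill order: C13H13NO.

C13H13NO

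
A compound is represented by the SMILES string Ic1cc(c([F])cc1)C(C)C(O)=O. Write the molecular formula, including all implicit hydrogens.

C9H8FIO2

Walk through each heavy atom and fill implicit hydrogens from standard valence (C 4, N 3, O 2, S 2, halogen 1); for lowercase aromatic atoms, an aromatic c carries 1 H when it has two neighbours and 0 H with three, and aromatic n carries 0 H:
  atom 1: I (halogen, monovalent) → 0 H
  atom 2: aromatic c, 3 neighbours → 0 H
  atom 3: aromatic c, 2 neighbours → 1 H
  atom 4: aromatic c, 3 neighbours → 0 H
  atom 5: aromatic c, 3 neighbours → 0 H
  atom 6: F with explicit H count 0
  atom 7: aromatic c, 2 neighbours → 1 H
  atom 8: aromatic c, 2 neighbours → 1 H
  atom 9: C, bond orders sum to 3 (valence 4) → 1 H
  atom 10: C, bond orders sum to 1 (valence 4) → 3 H
  atom 11: C, bond orders sum to 4 (valence 4) → 0 H
  atom 12: O, bond orders sum to 1 (valence 2) → 1 H
  atom 13: O, bond orders sum to 2 (valence 2) → 0 H
Totals → C:9, H:8, F:1, I:1, O:2.
In Hill order: C9H8FIO2.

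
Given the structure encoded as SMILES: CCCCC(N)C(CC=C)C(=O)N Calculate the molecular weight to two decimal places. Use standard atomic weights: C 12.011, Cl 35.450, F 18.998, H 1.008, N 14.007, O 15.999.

184.28 g/mol

First, the molecular formula is C10H20N2O (counting implicit H from valence).
  C: 10 × 12.011 = 120.110
  H: 20 × 1.008 = 20.160
  N: 2 × 14.007 = 28.014
  O: 1 × 15.999 = 15.999
Sum: 10×12.011 + 20×1.008 + 2×14.007 + 1×15.999 = 184.283 → 184.28 g/mol.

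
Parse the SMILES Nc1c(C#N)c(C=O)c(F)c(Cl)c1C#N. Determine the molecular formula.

Walk through each heavy atom and fill implicit hydrogens from standard valence (C 4, N 3, O 2, S 2, halogen 1); for lowercase aromatic atoms, an aromatic c carries 1 H when it has two neighbours and 0 H with three, and aromatic n carries 0 H:
  atom 1: N, bond orders sum to 1 (valence 3) → 2 H
  atom 2: aromatic c, 3 neighbours → 0 H
  atom 3: aromatic c, 3 neighbours → 0 H
  atom 4: C, bond orders sum to 4 (valence 4) → 0 H
  atom 5: N, bond orders sum to 3 (valence 3) → 0 H
  atom 6: aromatic c, 3 neighbours → 0 H
  atom 7: C, bond orders sum to 3 (valence 4) → 1 H
  atom 8: O, bond orders sum to 2 (valence 2) → 0 H
  atom 9: aromatic c, 3 neighbours → 0 H
  atom 10: F (halogen, monovalent) → 0 H
  atom 11: aromatic c, 3 neighbours → 0 H
  atom 12: Cl (halogen, monovalent) → 0 H
  atom 13: aromatic c, 3 neighbours → 0 H
  atom 14: C, bond orders sum to 4 (valence 4) → 0 H
  atom 15: N, bond orders sum to 3 (valence 3) → 0 H
Totals → C:9, H:3, Cl:1, F:1, N:3, O:1.

C9H3ClFN3O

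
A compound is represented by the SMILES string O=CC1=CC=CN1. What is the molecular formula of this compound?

Walk through each heavy atom and fill implicit hydrogens from standard valence (C 4, N 3, O 2, S 2, halogen 1):
  atom 1: O, bond orders sum to 2 (valence 2) → 0 H
  atom 2: C, bond orders sum to 3 (valence 4) → 1 H
  atom 3: C, bond orders sum to 4 (valence 4) → 0 H
  atom 4: C, bond orders sum to 3 (valence 4) → 1 H
  atom 5: C, bond orders sum to 3 (valence 4) → 1 H
  atom 6: C, bond orders sum to 3 (valence 4) → 1 H
  atom 7: N, bond orders sum to 2 (valence 3) → 1 H
Totals → C:5, H:5, N:1, O:1.
In Hill order: C5H5NO.

C5H5NO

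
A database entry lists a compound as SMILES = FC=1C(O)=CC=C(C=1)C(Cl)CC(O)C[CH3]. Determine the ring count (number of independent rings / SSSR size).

1

In SMILES, each pair of matching ring-closure digits denotes one ring-closing bond; the number of such bonds equals the number of independent rings.
Ring-closure bonds here: 1.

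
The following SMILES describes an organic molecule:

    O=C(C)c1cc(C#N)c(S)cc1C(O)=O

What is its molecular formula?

Walk through each heavy atom and fill implicit hydrogens from standard valence (C 4, N 3, O 2, S 2, halogen 1); for lowercase aromatic atoms, an aromatic c carries 1 H when it has two neighbours and 0 H with three, and aromatic n carries 0 H:
  atom 1: O, bond orders sum to 2 (valence 2) → 0 H
  atom 2: C, bond orders sum to 4 (valence 4) → 0 H
  atom 3: C, bond orders sum to 1 (valence 4) → 3 H
  atom 4: aromatic c, 3 neighbours → 0 H
  atom 5: aromatic c, 2 neighbours → 1 H
  atom 6: aromatic c, 3 neighbours → 0 H
  atom 7: C, bond orders sum to 4 (valence 4) → 0 H
  atom 8: N, bond orders sum to 3 (valence 3) → 0 H
  atom 9: aromatic c, 3 neighbours → 0 H
  atom 10: S, bond orders sum to 1 (valence 2) → 1 H
  atom 11: aromatic c, 2 neighbours → 1 H
  atom 12: aromatic c, 3 neighbours → 0 H
  atom 13: C, bond orders sum to 4 (valence 4) → 0 H
  atom 14: O, bond orders sum to 1 (valence 2) → 1 H
  atom 15: O, bond orders sum to 2 (valence 2) → 0 H
Totals → C:10, H:7, N:1, O:3, S:1.

C10H7NO3S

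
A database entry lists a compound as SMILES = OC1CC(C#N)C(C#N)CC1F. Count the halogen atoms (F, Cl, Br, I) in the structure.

Halogen atoms appear at heavy-atom position 12 (1×F).
Other groups present: 1 hydroxyl, 2 nitrile.
Halogen count: 1.

1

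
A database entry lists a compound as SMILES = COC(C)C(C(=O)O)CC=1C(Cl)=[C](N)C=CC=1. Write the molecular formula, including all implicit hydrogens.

C12H16ClNO3

Walk through each heavy atom and fill implicit hydrogens from standard valence (C 4, N 3, O 2, S 2, halogen 1):
  atom 1: C, bond orders sum to 1 (valence 4) → 3 H
  atom 2: O, bond orders sum to 2 (valence 2) → 0 H
  atom 3: C, bond orders sum to 3 (valence 4) → 1 H
  atom 4: C, bond orders sum to 1 (valence 4) → 3 H
  atom 5: C, bond orders sum to 3 (valence 4) → 1 H
  atom 6: C, bond orders sum to 4 (valence 4) → 0 H
  atom 7: O, bond orders sum to 2 (valence 2) → 0 H
  atom 8: O, bond orders sum to 1 (valence 2) → 1 H
  atom 9: C, bond orders sum to 2 (valence 4) → 2 H
  atom 10: C, bond orders sum to 4 (valence 4) → 0 H
  atom 11: C, bond orders sum to 4 (valence 4) → 0 H
  atom 12: Cl (halogen, monovalent) → 0 H
  atom 13: C with explicit H count 0
  atom 14: N, bond orders sum to 1 (valence 3) → 2 H
  atom 15: C, bond orders sum to 3 (valence 4) → 1 H
  atom 16: C, bond orders sum to 3 (valence 4) → 1 H
  atom 17: C, bond orders sum to 3 (valence 4) → 1 H
Totals → C:12, H:16, Cl:1, N:1, O:3.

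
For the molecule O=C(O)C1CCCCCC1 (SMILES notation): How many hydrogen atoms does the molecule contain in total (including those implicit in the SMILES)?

14

Walk through each heavy atom and fill implicit hydrogens from standard valence (C 4, N 3, O 2, S 2, halogen 1):
  atom 1: O, bond orders sum to 2 (valence 2) → 0 H
  atom 2: C, bond orders sum to 4 (valence 4) → 0 H
  atom 3: O, bond orders sum to 1 (valence 2) → 1 H
  atom 4: C, bond orders sum to 3 (valence 4) → 1 H
  atom 5: C, bond orders sum to 2 (valence 4) → 2 H
  atom 6: C, bond orders sum to 2 (valence 4) → 2 H
  atom 7: C, bond orders sum to 2 (valence 4) → 2 H
  atom 8: C, bond orders sum to 2 (valence 4) → 2 H
  atom 9: C, bond orders sum to 2 (valence 4) → 2 H
  atom 10: C, bond orders sum to 2 (valence 4) → 2 H
Total hydrogens: 14.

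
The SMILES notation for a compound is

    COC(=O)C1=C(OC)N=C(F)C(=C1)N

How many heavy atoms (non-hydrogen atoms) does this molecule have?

14

Every atom symbol written in the SMILES (organic subset) is one heavy atom; implicit H are not written.
Heavy atoms by element → C:8, F:1, N:2, O:3.
Total: 14.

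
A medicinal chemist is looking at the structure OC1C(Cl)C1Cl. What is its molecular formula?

C3H4Cl2O

Walk through each heavy atom and fill implicit hydrogens from standard valence (C 4, N 3, O 2, S 2, halogen 1):
  atom 1: O, bond orders sum to 1 (valence 2) → 1 H
  atom 2: C, bond orders sum to 3 (valence 4) → 1 H
  atom 3: C, bond orders sum to 3 (valence 4) → 1 H
  atom 4: Cl (halogen, monovalent) → 0 H
  atom 5: C, bond orders sum to 3 (valence 4) → 1 H
  atom 6: Cl (halogen, monovalent) → 0 H
Totals → C:3, H:4, Cl:2, O:1.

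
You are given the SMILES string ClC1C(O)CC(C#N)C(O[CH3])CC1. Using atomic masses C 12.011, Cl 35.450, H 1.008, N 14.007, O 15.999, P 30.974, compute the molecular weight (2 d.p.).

First, the molecular formula is C9H14ClNO2 (counting implicit H from valence).
  C: 9 × 12.011 = 108.099
  Cl: 1 × 35.450 = 35.450
  H: 14 × 1.008 = 14.112
  N: 1 × 14.007 = 14.007
  O: 2 × 15.999 = 31.998
Sum: 9×12.011 + 1×35.450 + 14×1.008 + 1×14.007 + 2×15.999 = 203.666 → 203.67 g/mol.

203.67 g/mol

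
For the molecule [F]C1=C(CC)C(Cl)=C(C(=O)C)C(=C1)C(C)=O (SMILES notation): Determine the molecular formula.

Walk through each heavy atom and fill implicit hydrogens from standard valence (C 4, N 3, O 2, S 2, halogen 1):
  atom 1: F with explicit H count 0
  atom 2: C, bond orders sum to 4 (valence 4) → 0 H
  atom 3: C, bond orders sum to 4 (valence 4) → 0 H
  atom 4: C, bond orders sum to 2 (valence 4) → 2 H
  atom 5: C, bond orders sum to 1 (valence 4) → 3 H
  atom 6: C, bond orders sum to 4 (valence 4) → 0 H
  atom 7: Cl (halogen, monovalent) → 0 H
  atom 8: C, bond orders sum to 4 (valence 4) → 0 H
  atom 9: C, bond orders sum to 4 (valence 4) → 0 H
  atom 10: O, bond orders sum to 2 (valence 2) → 0 H
  atom 11: C, bond orders sum to 1 (valence 4) → 3 H
  atom 12: C, bond orders sum to 4 (valence 4) → 0 H
  atom 13: C, bond orders sum to 3 (valence 4) → 1 H
  atom 14: C, bond orders sum to 4 (valence 4) → 0 H
  atom 15: C, bond orders sum to 1 (valence 4) → 3 H
  atom 16: O, bond orders sum to 2 (valence 2) → 0 H
Totals → C:12, H:12, Cl:1, F:1, O:2.

C12H12ClFO2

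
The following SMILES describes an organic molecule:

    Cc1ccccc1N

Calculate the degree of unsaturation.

Molecular formula: C7H9N.
DoU = (2C + 2 + N − H − X) / 2, where X is the halogen count and O/S are ignored.
    = (2·7 + 2 + 1 − 9 − 0) / 2 = 8 / 2 = 4.

4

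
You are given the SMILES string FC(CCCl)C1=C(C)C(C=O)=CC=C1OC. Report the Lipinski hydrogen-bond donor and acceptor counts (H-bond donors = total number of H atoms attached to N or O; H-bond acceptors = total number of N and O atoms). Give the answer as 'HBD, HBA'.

0, 2

Donors: find every N or O and count the H atoms it carries.
  atom 11 (O): bond orders sum to 2 → 0 H
  atom 15 (O): bond orders sum to 2 → 0 H
Lipinski HBD = 0.
Acceptors: N atoms = 0, O atoms = 2 → HBA = 2.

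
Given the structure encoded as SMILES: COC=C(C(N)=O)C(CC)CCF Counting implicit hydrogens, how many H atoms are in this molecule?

16

Walk through each heavy atom and fill implicit hydrogens from standard valence (C 4, N 3, O 2, S 2, halogen 1):
  atom 1: C, bond orders sum to 1 (valence 4) → 3 H
  atom 2: O, bond orders sum to 2 (valence 2) → 0 H
  atom 3: C, bond orders sum to 3 (valence 4) → 1 H
  atom 4: C, bond orders sum to 4 (valence 4) → 0 H
  atom 5: C, bond orders sum to 4 (valence 4) → 0 H
  atom 6: N, bond orders sum to 1 (valence 3) → 2 H
  atom 7: O, bond orders sum to 2 (valence 2) → 0 H
  atom 8: C, bond orders sum to 3 (valence 4) → 1 H
  atom 9: C, bond orders sum to 2 (valence 4) → 2 H
  atom 10: C, bond orders sum to 1 (valence 4) → 3 H
  atom 11: C, bond orders sum to 2 (valence 4) → 2 H
  atom 12: C, bond orders sum to 2 (valence 4) → 2 H
  atom 13: F (halogen, monovalent) → 0 H
Total hydrogens: 16.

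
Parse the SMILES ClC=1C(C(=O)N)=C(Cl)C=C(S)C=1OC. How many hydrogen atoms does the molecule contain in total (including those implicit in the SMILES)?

7

Walk through each heavy atom and fill implicit hydrogens from standard valence (C 4, N 3, O 2, S 2, halogen 1):
  atom 1: Cl (halogen, monovalent) → 0 H
  atom 2: C, bond orders sum to 4 (valence 4) → 0 H
  atom 3: C, bond orders sum to 4 (valence 4) → 0 H
  atom 4: C, bond orders sum to 4 (valence 4) → 0 H
  atom 5: O, bond orders sum to 2 (valence 2) → 0 H
  atom 6: N, bond orders sum to 1 (valence 3) → 2 H
  atom 7: C, bond orders sum to 4 (valence 4) → 0 H
  atom 8: Cl (halogen, monovalent) → 0 H
  atom 9: C, bond orders sum to 3 (valence 4) → 1 H
  atom 10: C, bond orders sum to 4 (valence 4) → 0 H
  atom 11: S, bond orders sum to 1 (valence 2) → 1 H
  atom 12: C, bond orders sum to 4 (valence 4) → 0 H
  atom 13: O, bond orders sum to 2 (valence 2) → 0 H
  atom 14: C, bond orders sum to 1 (valence 4) → 3 H
Total hydrogens: 7.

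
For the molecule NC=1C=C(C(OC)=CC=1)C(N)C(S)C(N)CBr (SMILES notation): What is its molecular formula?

Walk through each heavy atom and fill implicit hydrogens from standard valence (C 4, N 3, O 2, S 2, halogen 1):
  atom 1: N, bond orders sum to 1 (valence 3) → 2 H
  atom 2: C, bond orders sum to 4 (valence 4) → 0 H
  atom 3: C, bond orders sum to 3 (valence 4) → 1 H
  atom 4: C, bond orders sum to 4 (valence 4) → 0 H
  atom 5: C, bond orders sum to 4 (valence 4) → 0 H
  atom 6: O, bond orders sum to 2 (valence 2) → 0 H
  atom 7: C, bond orders sum to 1 (valence 4) → 3 H
  atom 8: C, bond orders sum to 3 (valence 4) → 1 H
  atom 9: C, bond orders sum to 3 (valence 4) → 1 H
  atom 10: C, bond orders sum to 3 (valence 4) → 1 H
  atom 11: N, bond orders sum to 1 (valence 3) → 2 H
  atom 12: C, bond orders sum to 3 (valence 4) → 1 H
  atom 13: S, bond orders sum to 1 (valence 2) → 1 H
  atom 14: C, bond orders sum to 3 (valence 4) → 1 H
  atom 15: N, bond orders sum to 1 (valence 3) → 2 H
  atom 16: C, bond orders sum to 2 (valence 4) → 2 H
  atom 17: Br (halogen, monovalent) → 0 H
Totals → C:11, H:18, Br:1, N:3, O:1, S:1.

C11H18BrN3OS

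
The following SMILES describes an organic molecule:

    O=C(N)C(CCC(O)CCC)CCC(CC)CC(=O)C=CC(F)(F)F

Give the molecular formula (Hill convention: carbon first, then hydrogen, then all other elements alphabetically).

Walk through each heavy atom and fill implicit hydrogens from standard valence (C 4, N 3, O 2, S 2, halogen 1):
  atom 1: O, bond orders sum to 2 (valence 2) → 0 H
  atom 2: C, bond orders sum to 4 (valence 4) → 0 H
  atom 3: N, bond orders sum to 1 (valence 3) → 2 H
  atom 4: C, bond orders sum to 3 (valence 4) → 1 H
  atom 5: C, bond orders sum to 2 (valence 4) → 2 H
  atom 6: C, bond orders sum to 2 (valence 4) → 2 H
  atom 7: C, bond orders sum to 3 (valence 4) → 1 H
  atom 8: O, bond orders sum to 1 (valence 2) → 1 H
  atom 9: C, bond orders sum to 2 (valence 4) → 2 H
  atom 10: C, bond orders sum to 2 (valence 4) → 2 H
  atom 11: C, bond orders sum to 1 (valence 4) → 3 H
  atom 12: C, bond orders sum to 2 (valence 4) → 2 H
  atom 13: C, bond orders sum to 2 (valence 4) → 2 H
  atom 14: C, bond orders sum to 3 (valence 4) → 1 H
  atom 15: C, bond orders sum to 2 (valence 4) → 2 H
  atom 16: C, bond orders sum to 1 (valence 4) → 3 H
  atom 17: C, bond orders sum to 2 (valence 4) → 2 H
  atom 18: C, bond orders sum to 4 (valence 4) → 0 H
  atom 19: O, bond orders sum to 2 (valence 2) → 0 H
  atom 20: C, bond orders sum to 3 (valence 4) → 1 H
  atom 21: C, bond orders sum to 3 (valence 4) → 1 H
  atom 22: C, bond orders sum to 4 (valence 4) → 0 H
  atom 23: F (halogen, monovalent) → 0 H
  atom 24: F (halogen, monovalent) → 0 H
  atom 25: F (halogen, monovalent) → 0 H
Totals → C:18, H:30, F:3, N:1, O:3.

C18H30F3NO3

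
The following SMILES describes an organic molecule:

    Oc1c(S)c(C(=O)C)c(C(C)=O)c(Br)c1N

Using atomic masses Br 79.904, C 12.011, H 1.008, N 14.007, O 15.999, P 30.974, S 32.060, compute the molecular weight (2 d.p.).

First, the molecular formula is C10H10BrNO3S (counting implicit H from valence).
  Br: 1 × 79.904 = 79.904
  C: 10 × 12.011 = 120.110
  H: 10 × 1.008 = 10.080
  N: 1 × 14.007 = 14.007
  O: 3 × 15.999 = 47.997
  S: 1 × 32.060 = 32.060
Sum: 1×79.904 + 10×12.011 + 10×1.008 + 1×14.007 + 3×15.999 + 1×32.060 = 304.158 → 304.16 g/mol.

304.16 g/mol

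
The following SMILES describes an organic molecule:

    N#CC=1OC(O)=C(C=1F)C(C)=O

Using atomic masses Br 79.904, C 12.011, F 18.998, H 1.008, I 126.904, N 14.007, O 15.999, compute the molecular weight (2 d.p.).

169.11 g/mol

First, the molecular formula is C7H4FNO3 (counting implicit H from valence).
  C: 7 × 12.011 = 84.077
  F: 1 × 18.998 = 18.998
  H: 4 × 1.008 = 4.032
  N: 1 × 14.007 = 14.007
  O: 3 × 15.999 = 47.997
Sum: 7×12.011 + 1×18.998 + 4×1.008 + 1×14.007 + 3×15.999 = 169.111 → 169.11 g/mol.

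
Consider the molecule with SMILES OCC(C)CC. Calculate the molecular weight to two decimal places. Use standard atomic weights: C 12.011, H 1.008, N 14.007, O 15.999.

First, the molecular formula is C5H12O (counting implicit H from valence).
  C: 5 × 12.011 = 60.055
  H: 12 × 1.008 = 12.096
  O: 1 × 15.999 = 15.999
Sum: 5×12.011 + 12×1.008 + 1×15.999 = 88.150 → 88.15 g/mol.

88.15 g/mol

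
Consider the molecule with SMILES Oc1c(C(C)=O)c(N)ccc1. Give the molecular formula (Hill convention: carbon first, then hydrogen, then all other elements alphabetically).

Walk through each heavy atom and fill implicit hydrogens from standard valence (C 4, N 3, O 2, S 2, halogen 1); for lowercase aromatic atoms, an aromatic c carries 1 H when it has two neighbours and 0 H with three, and aromatic n carries 0 H:
  atom 1: O, bond orders sum to 1 (valence 2) → 1 H
  atom 2: aromatic c, 3 neighbours → 0 H
  atom 3: aromatic c, 3 neighbours → 0 H
  atom 4: C, bond orders sum to 4 (valence 4) → 0 H
  atom 5: C, bond orders sum to 1 (valence 4) → 3 H
  atom 6: O, bond orders sum to 2 (valence 2) → 0 H
  atom 7: aromatic c, 3 neighbours → 0 H
  atom 8: N, bond orders sum to 1 (valence 3) → 2 H
  atom 9: aromatic c, 2 neighbours → 1 H
  atom 10: aromatic c, 2 neighbours → 1 H
  atom 11: aromatic c, 2 neighbours → 1 H
Totals → C:8, H:9, N:1, O:2.

C8H9NO2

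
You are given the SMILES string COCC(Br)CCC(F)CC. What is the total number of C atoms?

8

Count every carbon token in the SMILES (each C, including those in ring-closure positions and inside branches).
Carbon count: 8.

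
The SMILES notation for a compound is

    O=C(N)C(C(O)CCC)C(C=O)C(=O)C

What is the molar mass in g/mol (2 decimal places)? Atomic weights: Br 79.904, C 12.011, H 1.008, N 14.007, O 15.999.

First, the molecular formula is C10H17NO4 (counting implicit H from valence).
  C: 10 × 12.011 = 120.110
  H: 17 × 1.008 = 17.136
  N: 1 × 14.007 = 14.007
  O: 4 × 15.999 = 63.996
Sum: 10×12.011 + 17×1.008 + 1×14.007 + 4×15.999 = 215.249 → 215.25 g/mol.

215.25 g/mol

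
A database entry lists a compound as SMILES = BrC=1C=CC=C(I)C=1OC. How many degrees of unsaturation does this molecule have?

Molecular formula: C7H6BrIO.
DoU = (2C + 2 + N − H − X) / 2, where X is the halogen count and O/S are ignored.
    = (2·7 + 2 + 0 − 6 − 2) / 2 = 8 / 2 = 4.

4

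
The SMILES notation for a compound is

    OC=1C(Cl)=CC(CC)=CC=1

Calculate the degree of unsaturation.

Degree of unsaturation = (number of rings) + (number of π bonds).
Ring closures in the SMILES: 1.
π bonds: 3 double bonds (each 1 DoU) → 3 DoU from unsaturation.
Total DoU = 1 + 3 = 4.

4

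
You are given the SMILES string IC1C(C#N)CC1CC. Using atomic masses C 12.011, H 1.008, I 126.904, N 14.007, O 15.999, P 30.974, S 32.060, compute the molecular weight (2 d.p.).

235.07 g/mol

First, the molecular formula is C7H10IN (counting implicit H from valence).
  C: 7 × 12.011 = 84.077
  H: 10 × 1.008 = 10.080
  I: 1 × 126.904 = 126.904
  N: 1 × 14.007 = 14.007
Sum: 7×12.011 + 10×1.008 + 1×126.904 + 1×14.007 = 235.068 → 235.07 g/mol.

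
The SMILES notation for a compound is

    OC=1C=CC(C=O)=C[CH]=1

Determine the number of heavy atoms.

9

Every atom symbol written in the SMILES (organic subset) is one heavy atom; implicit H are not written.
Heavy atoms by element → C:7, O:2.
Total: 9.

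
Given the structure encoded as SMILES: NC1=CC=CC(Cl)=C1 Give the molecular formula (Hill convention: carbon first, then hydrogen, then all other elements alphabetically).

C6H6ClN

Walk through each heavy atom and fill implicit hydrogens from standard valence (C 4, N 3, O 2, S 2, halogen 1):
  atom 1: N, bond orders sum to 1 (valence 3) → 2 H
  atom 2: C, bond orders sum to 4 (valence 4) → 0 H
  atom 3: C, bond orders sum to 3 (valence 4) → 1 H
  atom 4: C, bond orders sum to 3 (valence 4) → 1 H
  atom 5: C, bond orders sum to 3 (valence 4) → 1 H
  atom 6: C, bond orders sum to 4 (valence 4) → 0 H
  atom 7: Cl (halogen, monovalent) → 0 H
  atom 8: C, bond orders sum to 3 (valence 4) → 1 H
Totals → C:6, H:6, Cl:1, N:1.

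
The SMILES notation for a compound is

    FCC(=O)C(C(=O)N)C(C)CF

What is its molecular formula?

C7H11F2NO2

Walk through each heavy atom and fill implicit hydrogens from standard valence (C 4, N 3, O 2, S 2, halogen 1):
  atom 1: F (halogen, monovalent) → 0 H
  atom 2: C, bond orders sum to 2 (valence 4) → 2 H
  atom 3: C, bond orders sum to 4 (valence 4) → 0 H
  atom 4: O, bond orders sum to 2 (valence 2) → 0 H
  atom 5: C, bond orders sum to 3 (valence 4) → 1 H
  atom 6: C, bond orders sum to 4 (valence 4) → 0 H
  atom 7: O, bond orders sum to 2 (valence 2) → 0 H
  atom 8: N, bond orders sum to 1 (valence 3) → 2 H
  atom 9: C, bond orders sum to 3 (valence 4) → 1 H
  atom 10: C, bond orders sum to 1 (valence 4) → 3 H
  atom 11: C, bond orders sum to 2 (valence 4) → 2 H
  atom 12: F (halogen, monovalent) → 0 H
Totals → C:7, H:11, F:2, N:1, O:2.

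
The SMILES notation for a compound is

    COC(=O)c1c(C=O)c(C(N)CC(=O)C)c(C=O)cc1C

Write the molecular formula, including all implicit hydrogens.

Walk through each heavy atom and fill implicit hydrogens from standard valence (C 4, N 3, O 2, S 2, halogen 1); for lowercase aromatic atoms, an aromatic c carries 1 H when it has two neighbours and 0 H with three, and aromatic n carries 0 H:
  atom 1: C, bond orders sum to 1 (valence 4) → 3 H
  atom 2: O, bond orders sum to 2 (valence 2) → 0 H
  atom 3: C, bond orders sum to 4 (valence 4) → 0 H
  atom 4: O, bond orders sum to 2 (valence 2) → 0 H
  atom 5: aromatic c, 3 neighbours → 0 H
  atom 6: aromatic c, 3 neighbours → 0 H
  atom 7: C, bond orders sum to 3 (valence 4) → 1 H
  atom 8: O, bond orders sum to 2 (valence 2) → 0 H
  atom 9: aromatic c, 3 neighbours → 0 H
  atom 10: C, bond orders sum to 3 (valence 4) → 1 H
  atom 11: N, bond orders sum to 1 (valence 3) → 2 H
  atom 12: C, bond orders sum to 2 (valence 4) → 2 H
  atom 13: C, bond orders sum to 4 (valence 4) → 0 H
  atom 14: O, bond orders sum to 2 (valence 2) → 0 H
  atom 15: C, bond orders sum to 1 (valence 4) → 3 H
  atom 16: aromatic c, 3 neighbours → 0 H
  atom 17: C, bond orders sum to 3 (valence 4) → 1 H
  atom 18: O, bond orders sum to 2 (valence 2) → 0 H
  atom 19: aromatic c, 2 neighbours → 1 H
  atom 20: aromatic c, 3 neighbours → 0 H
  atom 21: C, bond orders sum to 1 (valence 4) → 3 H
Totals → C:15, H:17, N:1, O:5.
In Hill order: C15H17NO5.

C15H17NO5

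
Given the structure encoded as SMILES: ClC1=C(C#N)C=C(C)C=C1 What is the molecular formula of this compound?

Walk through each heavy atom and fill implicit hydrogens from standard valence (C 4, N 3, O 2, S 2, halogen 1):
  atom 1: Cl (halogen, monovalent) → 0 H
  atom 2: C, bond orders sum to 4 (valence 4) → 0 H
  atom 3: C, bond orders sum to 4 (valence 4) → 0 H
  atom 4: C, bond orders sum to 4 (valence 4) → 0 H
  atom 5: N, bond orders sum to 3 (valence 3) → 0 H
  atom 6: C, bond orders sum to 3 (valence 4) → 1 H
  atom 7: C, bond orders sum to 4 (valence 4) → 0 H
  atom 8: C, bond orders sum to 1 (valence 4) → 3 H
  atom 9: C, bond orders sum to 3 (valence 4) → 1 H
  atom 10: C, bond orders sum to 3 (valence 4) → 1 H
Totals → C:8, H:6, Cl:1, N:1.
In Hill order: C8H6ClN.

C8H6ClN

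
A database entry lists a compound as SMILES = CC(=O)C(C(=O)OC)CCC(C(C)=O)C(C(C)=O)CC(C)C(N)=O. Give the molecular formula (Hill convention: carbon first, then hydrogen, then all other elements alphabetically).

Walk through each heavy atom and fill implicit hydrogens from standard valence (C 4, N 3, O 2, S 2, halogen 1):
  atom 1: C, bond orders sum to 1 (valence 4) → 3 H
  atom 2: C, bond orders sum to 4 (valence 4) → 0 H
  atom 3: O, bond orders sum to 2 (valence 2) → 0 H
  atom 4: C, bond orders sum to 3 (valence 4) → 1 H
  atom 5: C, bond orders sum to 4 (valence 4) → 0 H
  atom 6: O, bond orders sum to 2 (valence 2) → 0 H
  atom 7: O, bond orders sum to 2 (valence 2) → 0 H
  atom 8: C, bond orders sum to 1 (valence 4) → 3 H
  atom 9: C, bond orders sum to 2 (valence 4) → 2 H
  atom 10: C, bond orders sum to 2 (valence 4) → 2 H
  atom 11: C, bond orders sum to 3 (valence 4) → 1 H
  atom 12: C, bond orders sum to 4 (valence 4) → 0 H
  atom 13: C, bond orders sum to 1 (valence 4) → 3 H
  atom 14: O, bond orders sum to 2 (valence 2) → 0 H
  atom 15: C, bond orders sum to 3 (valence 4) → 1 H
  atom 16: C, bond orders sum to 4 (valence 4) → 0 H
  atom 17: C, bond orders sum to 1 (valence 4) → 3 H
  atom 18: O, bond orders sum to 2 (valence 2) → 0 H
  atom 19: C, bond orders sum to 2 (valence 4) → 2 H
  atom 20: C, bond orders sum to 3 (valence 4) → 1 H
  atom 21: C, bond orders sum to 1 (valence 4) → 3 H
  atom 22: C, bond orders sum to 4 (valence 4) → 0 H
  atom 23: N, bond orders sum to 1 (valence 3) → 2 H
  atom 24: O, bond orders sum to 2 (valence 2) → 0 H
Totals → C:17, H:27, N:1, O:6.

C17H27NO6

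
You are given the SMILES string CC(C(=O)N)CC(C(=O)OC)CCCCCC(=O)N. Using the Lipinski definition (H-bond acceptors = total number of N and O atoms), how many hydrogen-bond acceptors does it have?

N atoms: 2; O atoms: 4.
Lipinski HBA = 2 + 4 = 6.

6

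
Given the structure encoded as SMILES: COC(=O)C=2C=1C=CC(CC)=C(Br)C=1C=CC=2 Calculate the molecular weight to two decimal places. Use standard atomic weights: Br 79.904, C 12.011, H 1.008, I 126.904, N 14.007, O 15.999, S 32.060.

First, the molecular formula is C14H13BrO2 (counting implicit H from valence).
  Br: 1 × 79.904 = 79.904
  C: 14 × 12.011 = 168.154
  H: 13 × 1.008 = 13.104
  O: 2 × 15.999 = 31.998
Sum: 1×79.904 + 14×12.011 + 13×1.008 + 2×15.999 = 293.160 → 293.16 g/mol.

293.16 g/mol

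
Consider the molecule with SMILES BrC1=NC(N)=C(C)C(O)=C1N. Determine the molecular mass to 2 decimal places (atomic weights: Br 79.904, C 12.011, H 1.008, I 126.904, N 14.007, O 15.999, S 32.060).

First, the molecular formula is C6H8BrN3O (counting implicit H from valence).
  Br: 1 × 79.904 = 79.904
  C: 6 × 12.011 = 72.066
  H: 8 × 1.008 = 8.064
  N: 3 × 14.007 = 42.021
  O: 1 × 15.999 = 15.999
Sum: 1×79.904 + 6×12.011 + 8×1.008 + 3×14.007 + 1×15.999 = 218.054 → 218.05 g/mol.

218.05 g/mol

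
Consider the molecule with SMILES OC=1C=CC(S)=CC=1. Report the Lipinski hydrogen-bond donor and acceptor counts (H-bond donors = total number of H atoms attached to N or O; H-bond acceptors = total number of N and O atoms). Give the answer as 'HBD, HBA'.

Donors: find every N or O and count the H atoms it carries.
  atom 1 (O): bond orders sum to 1 → 1 H
Lipinski HBD = 1.
Acceptors: N atoms = 0, O atoms = 1 → HBA = 1.

1, 1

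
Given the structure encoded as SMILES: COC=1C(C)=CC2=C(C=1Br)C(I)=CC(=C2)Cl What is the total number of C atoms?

12

Count every carbon token in the SMILES (each C, including those in ring-closure positions and inside branches).
Carbon count: 12.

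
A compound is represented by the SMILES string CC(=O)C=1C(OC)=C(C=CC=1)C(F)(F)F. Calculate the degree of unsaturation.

5

Molecular formula: C10H9F3O2.
DoU = (2C + 2 + N − H − X) / 2, where X is the halogen count and O/S are ignored.
    = (2·10 + 2 + 0 − 9 − 3) / 2 = 10 / 2 = 5.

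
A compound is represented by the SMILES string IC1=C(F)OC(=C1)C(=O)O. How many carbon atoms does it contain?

5

Count every carbon token in the SMILES (each C, including those in ring-closure positions and inside branches).
Carbon count: 5.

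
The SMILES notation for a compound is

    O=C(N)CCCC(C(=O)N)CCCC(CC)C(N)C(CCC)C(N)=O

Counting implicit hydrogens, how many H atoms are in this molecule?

Walk through each heavy atom and fill implicit hydrogens from standard valence (C 4, N 3, O 2, S 2, halogen 1):
  atom 1: O, bond orders sum to 2 (valence 2) → 0 H
  atom 2: C, bond orders sum to 4 (valence 4) → 0 H
  atom 3: N, bond orders sum to 1 (valence 3) → 2 H
  atom 4: C, bond orders sum to 2 (valence 4) → 2 H
  atom 5: C, bond orders sum to 2 (valence 4) → 2 H
  atom 6: C, bond orders sum to 2 (valence 4) → 2 H
  atom 7: C, bond orders sum to 3 (valence 4) → 1 H
  atom 8: C, bond orders sum to 4 (valence 4) → 0 H
  atom 9: O, bond orders sum to 2 (valence 2) → 0 H
  atom 10: N, bond orders sum to 1 (valence 3) → 2 H
  atom 11: C, bond orders sum to 2 (valence 4) → 2 H
  atom 12: C, bond orders sum to 2 (valence 4) → 2 H
  atom 13: C, bond orders sum to 2 (valence 4) → 2 H
  atom 14: C, bond orders sum to 3 (valence 4) → 1 H
  atom 15: C, bond orders sum to 2 (valence 4) → 2 H
  atom 16: C, bond orders sum to 1 (valence 4) → 3 H
  atom 17: C, bond orders sum to 3 (valence 4) → 1 H
  atom 18: N, bond orders sum to 1 (valence 3) → 2 H
  atom 19: C, bond orders sum to 3 (valence 4) → 1 H
  atom 20: C, bond orders sum to 2 (valence 4) → 2 H
  atom 21: C, bond orders sum to 2 (valence 4) → 2 H
  atom 22: C, bond orders sum to 1 (valence 4) → 3 H
  atom 23: C, bond orders sum to 4 (valence 4) → 0 H
  atom 24: N, bond orders sum to 1 (valence 3) → 2 H
  atom 25: O, bond orders sum to 2 (valence 2) → 0 H
Total hydrogens: 36.

36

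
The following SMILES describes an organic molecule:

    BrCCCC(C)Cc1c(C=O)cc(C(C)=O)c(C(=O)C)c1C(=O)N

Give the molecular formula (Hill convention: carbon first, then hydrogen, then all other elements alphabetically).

Walk through each heavy atom and fill implicit hydrogens from standard valence (C 4, N 3, O 2, S 2, halogen 1); for lowercase aromatic atoms, an aromatic c carries 1 H when it has two neighbours and 0 H with three, and aromatic n carries 0 H:
  atom 1: Br (halogen, monovalent) → 0 H
  atom 2: C, bond orders sum to 2 (valence 4) → 2 H
  atom 3: C, bond orders sum to 2 (valence 4) → 2 H
  atom 4: C, bond orders sum to 2 (valence 4) → 2 H
  atom 5: C, bond orders sum to 3 (valence 4) → 1 H
  atom 6: C, bond orders sum to 1 (valence 4) → 3 H
  atom 7: C, bond orders sum to 2 (valence 4) → 2 H
  atom 8: aromatic c, 3 neighbours → 0 H
  atom 9: aromatic c, 3 neighbours → 0 H
  atom 10: C, bond orders sum to 3 (valence 4) → 1 H
  atom 11: O, bond orders sum to 2 (valence 2) → 0 H
  atom 12: aromatic c, 2 neighbours → 1 H
  atom 13: aromatic c, 3 neighbours → 0 H
  atom 14: C, bond orders sum to 4 (valence 4) → 0 H
  atom 15: C, bond orders sum to 1 (valence 4) → 3 H
  atom 16: O, bond orders sum to 2 (valence 2) → 0 H
  atom 17: aromatic c, 3 neighbours → 0 H
  atom 18: C, bond orders sum to 4 (valence 4) → 0 H
  atom 19: O, bond orders sum to 2 (valence 2) → 0 H
  atom 20: C, bond orders sum to 1 (valence 4) → 3 H
  atom 21: aromatic c, 3 neighbours → 0 H
  atom 22: C, bond orders sum to 4 (valence 4) → 0 H
  atom 23: O, bond orders sum to 2 (valence 2) → 0 H
  atom 24: N, bond orders sum to 1 (valence 3) → 2 H
Totals → C:18, H:22, Br:1, N:1, O:4.

C18H22BrNO4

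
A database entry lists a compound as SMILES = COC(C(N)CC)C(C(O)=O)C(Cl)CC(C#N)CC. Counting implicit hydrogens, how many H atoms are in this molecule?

23

Walk through each heavy atom and fill implicit hydrogens from standard valence (C 4, N 3, O 2, S 2, halogen 1):
  atom 1: C, bond orders sum to 1 (valence 4) → 3 H
  atom 2: O, bond orders sum to 2 (valence 2) → 0 H
  atom 3: C, bond orders sum to 3 (valence 4) → 1 H
  atom 4: C, bond orders sum to 3 (valence 4) → 1 H
  atom 5: N, bond orders sum to 1 (valence 3) → 2 H
  atom 6: C, bond orders sum to 2 (valence 4) → 2 H
  atom 7: C, bond orders sum to 1 (valence 4) → 3 H
  atom 8: C, bond orders sum to 3 (valence 4) → 1 H
  atom 9: C, bond orders sum to 4 (valence 4) → 0 H
  atom 10: O, bond orders sum to 1 (valence 2) → 1 H
  atom 11: O, bond orders sum to 2 (valence 2) → 0 H
  atom 12: C, bond orders sum to 3 (valence 4) → 1 H
  atom 13: Cl (halogen, monovalent) → 0 H
  atom 14: C, bond orders sum to 2 (valence 4) → 2 H
  atom 15: C, bond orders sum to 3 (valence 4) → 1 H
  atom 16: C, bond orders sum to 4 (valence 4) → 0 H
  atom 17: N, bond orders sum to 3 (valence 3) → 0 H
  atom 18: C, bond orders sum to 2 (valence 4) → 2 H
  atom 19: C, bond orders sum to 1 (valence 4) → 3 H
Total hydrogens: 23.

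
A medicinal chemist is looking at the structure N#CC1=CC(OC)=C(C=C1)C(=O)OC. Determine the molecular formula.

C10H9NO3

Walk through each heavy atom and fill implicit hydrogens from standard valence (C 4, N 3, O 2, S 2, halogen 1):
  atom 1: N, bond orders sum to 3 (valence 3) → 0 H
  atom 2: C, bond orders sum to 4 (valence 4) → 0 H
  atom 3: C, bond orders sum to 4 (valence 4) → 0 H
  atom 4: C, bond orders sum to 3 (valence 4) → 1 H
  atom 5: C, bond orders sum to 4 (valence 4) → 0 H
  atom 6: O, bond orders sum to 2 (valence 2) → 0 H
  atom 7: C, bond orders sum to 1 (valence 4) → 3 H
  atom 8: C, bond orders sum to 4 (valence 4) → 0 H
  atom 9: C, bond orders sum to 3 (valence 4) → 1 H
  atom 10: C, bond orders sum to 3 (valence 4) → 1 H
  atom 11: C, bond orders sum to 4 (valence 4) → 0 H
  atom 12: O, bond orders sum to 2 (valence 2) → 0 H
  atom 13: O, bond orders sum to 2 (valence 2) → 0 H
  atom 14: C, bond orders sum to 1 (valence 4) → 3 H
Totals → C:10, H:9, N:1, O:3.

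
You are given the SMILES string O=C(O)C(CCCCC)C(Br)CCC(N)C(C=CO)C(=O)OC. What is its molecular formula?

C16H28BrNO5

Walk through each heavy atom and fill implicit hydrogens from standard valence (C 4, N 3, O 2, S 2, halogen 1):
  atom 1: O, bond orders sum to 2 (valence 2) → 0 H
  atom 2: C, bond orders sum to 4 (valence 4) → 0 H
  atom 3: O, bond orders sum to 1 (valence 2) → 1 H
  atom 4: C, bond orders sum to 3 (valence 4) → 1 H
  atom 5: C, bond orders sum to 2 (valence 4) → 2 H
  atom 6: C, bond orders sum to 2 (valence 4) → 2 H
  atom 7: C, bond orders sum to 2 (valence 4) → 2 H
  atom 8: C, bond orders sum to 2 (valence 4) → 2 H
  atom 9: C, bond orders sum to 1 (valence 4) → 3 H
  atom 10: C, bond orders sum to 3 (valence 4) → 1 H
  atom 11: Br (halogen, monovalent) → 0 H
  atom 12: C, bond orders sum to 2 (valence 4) → 2 H
  atom 13: C, bond orders sum to 2 (valence 4) → 2 H
  atom 14: C, bond orders sum to 3 (valence 4) → 1 H
  atom 15: N, bond orders sum to 1 (valence 3) → 2 H
  atom 16: C, bond orders sum to 3 (valence 4) → 1 H
  atom 17: C, bond orders sum to 3 (valence 4) → 1 H
  atom 18: C, bond orders sum to 3 (valence 4) → 1 H
  atom 19: O, bond orders sum to 1 (valence 2) → 1 H
  atom 20: C, bond orders sum to 4 (valence 4) → 0 H
  atom 21: O, bond orders sum to 2 (valence 2) → 0 H
  atom 22: O, bond orders sum to 2 (valence 2) → 0 H
  atom 23: C, bond orders sum to 1 (valence 4) → 3 H
Totals → C:16, H:28, Br:1, N:1, O:5.
In Hill order: C16H28BrNO5.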